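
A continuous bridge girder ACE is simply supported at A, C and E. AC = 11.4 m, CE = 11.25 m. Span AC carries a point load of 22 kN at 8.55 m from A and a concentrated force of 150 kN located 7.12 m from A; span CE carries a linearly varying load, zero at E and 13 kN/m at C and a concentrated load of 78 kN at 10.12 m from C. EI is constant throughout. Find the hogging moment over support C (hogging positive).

M_C = 260.8 kN·m

Release continuity at C by inserting a hinge; the redundant is the internal moment M_C. The primary structure is two simply-supported spans AC and CE.
Discontinuity in slope at C on the released structure — sum the simple-span end rotations:
  span AC: point load 22 at a = 8.55: Pab(L + a)/(6LEI) = 156.4/EI
  span AC: point load 150 at a = 7.12: Pab(L + a)/(6LEI) = 1238/EI
  span CE: triangular load, peak 13: w₀L³/(45EI) = 411.3/EI
  span CE: point load 78 at a = 10.12: Pab(L + b)/(6LEI) = 163.6/EI
  relative rotation θ_0 = (1394 + 574.9)/EI = 1969/EI
A unit hogging moment at C produces rotation L₁/(3EI) + L₂/(3EI) = 7.55/EI.
Slope continuity at C: θ_0 = M_C·7.55/EI, so M_C = 1969/7.55 = 260.8 kN·m (hogging).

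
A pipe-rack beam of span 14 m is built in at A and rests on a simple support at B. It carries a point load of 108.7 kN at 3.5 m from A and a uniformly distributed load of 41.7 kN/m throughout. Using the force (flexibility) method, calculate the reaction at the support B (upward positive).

R_B = 228.3 kN

Remove the prop at B; the released (primary) structure is a cantilever built in at A.
Free-end deflection of the primary structure under the applied loading (downward +):
  point load 108.7 at a = 3.5: Pa²(3L − a)/(6EI) = 8544/EI
  UDL 41.7: wL⁴/(8EI) = 200243/EI
  δ_0 = 208788/EI
Tip deflection under a unit load at B: L³/(3EI) = 914.7/EI.
Compatibility at B: δ_0 − R_B·δ_{BB} = 0, so R_B = 208788/914.7 = 228.3 kN.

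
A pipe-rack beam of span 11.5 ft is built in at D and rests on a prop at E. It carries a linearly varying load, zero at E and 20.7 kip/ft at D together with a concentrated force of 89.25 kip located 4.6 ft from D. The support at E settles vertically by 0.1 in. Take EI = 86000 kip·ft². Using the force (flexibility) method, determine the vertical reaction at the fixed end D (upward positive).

R_D = 167.3 kip

Release the roller at E. Primary structure: cantilever fixed at D.
Deflection at E on the released cantilever, summing each load's contribution:
  triangular load, peak 20.7 at the fixed end: w₀L⁴/(30EI) = 12068/EI
  point load 89.25 at a = 4.6: Pa²(3L − a)/(6EI) = 9411/EI
  δ_0 = 21479/EI
Flexibility coefficient — unit upward force at E: δ_{EE} = L³/(3EI) = 507/EI.
With EI = 86000 kip·ft²: δ_0 = 0.24976 ft and δ_{EE} = 0.005895 ft/kip.
Compatibility — the beam at E must follow the support down by 0.008333 ft: δ_0 − R_E·δ_{EE} = 0.008333, so R_E = (0.24976 − 0.008333)/0.005895 = 40.96 kip.
Vertical equilibrium: R_D = ΣP − R_E = 208.3 − 40.96 = 167.3 kip.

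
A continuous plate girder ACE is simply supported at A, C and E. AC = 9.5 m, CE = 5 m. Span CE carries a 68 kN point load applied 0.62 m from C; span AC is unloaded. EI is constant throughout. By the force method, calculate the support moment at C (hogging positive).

Insert a hinge at C; M_C is the redundant, and each span becomes simply supported.
End slopes at the hinge C, treating each span as simply supported:
  span CE: point load 68 at a = 0.62: Pab(L + b)/(6LEI) = 57.74/EI
  relative rotation θ_0 = (0 + 57.74)/EI = 57.74/EI
A unit hogging moment at C produces rotation L₁/(3EI) + L₂/(3EI) = 4.833/EI.
Compatibility: M_C·(L₁+L₂)/(3EI) = θ_0, giving M_C = 11.95 kN·m (hogging).

M_C = 11.95 kN·m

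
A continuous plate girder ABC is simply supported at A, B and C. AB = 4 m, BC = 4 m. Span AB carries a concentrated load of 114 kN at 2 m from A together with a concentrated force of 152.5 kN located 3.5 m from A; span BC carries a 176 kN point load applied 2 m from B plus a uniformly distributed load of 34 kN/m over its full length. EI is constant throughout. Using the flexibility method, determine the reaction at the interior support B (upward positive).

R_B = 433.4 kN

Insert a hinge at B; M_B is the redundant, and each span becomes simply supported.
Rotations at B on the released spans (each span's end-slope, ×1/EI):
  span AB: point load 114 at a = 2: Pab(L + a)/(6LEI) = 114/EI
  span AB: point load 152.5 at a = 3.5: Pab(L + a)/(6LEI) = 83.4/EI
  span BC: point load 176 at a = 2: Pab(L + b)/(6LEI) = 176/EI
  span BC: UDL 34: wL³/(24EI) = 90.67/EI
  relative rotation θ_0 = (197.4 + 266.7)/EI = 464.1/EI
A unit hogging moment at B produces rotation L₁/(3EI) + L₂/(3EI) = 2.667/EI.
Compatibility: M_B·(L₁+L₂)/(3EI) = θ_0, giving M_B = 174 kN·m (hogging).
Span AB, ΣM about A with M_B applied at B: R_B^{AB}·4 = 761.8 + 174, so R_B^{AB} = 233.9 kN and R_A = 266.5 − 233.9 = 32.56 kN.
Span BC, ΣM about C: R_B^{BC}·4 = 624 + 174, so R_B^{BC} = 199.5 kN and R_C = 312 − 199.5 = 112.5 kN.
R_B = 233.9 + 199.5 = 433.4 kN.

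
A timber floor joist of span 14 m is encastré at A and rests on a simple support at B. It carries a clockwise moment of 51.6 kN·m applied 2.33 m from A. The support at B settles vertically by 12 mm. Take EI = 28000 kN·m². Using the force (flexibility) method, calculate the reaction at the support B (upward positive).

R_B = 1.32 kN

Choose R_B as the redundant. The primary structure is the cantilever fixed at A.
Deflection at B on the released cantilever, summing each load's contribution:
  clockwise couple 51.6 at a = 2.33: M₀a(2L − a)/(2EI) = 1543/EI
Tip deflection under a unit load at B: L³/(3EI) = 914.7/EI.
With EI = 28000 kN·m²: δ_0 = 0.055112 m and δ_{BB} = 0.032667 m/kN.
Compatibility — the beam at B must follow the support down by 0.012 m: δ_0 − R_B·δ_{BB} = 0.012, so R_B = (0.055112 − 0.012)/0.032667 = 1.32 kN.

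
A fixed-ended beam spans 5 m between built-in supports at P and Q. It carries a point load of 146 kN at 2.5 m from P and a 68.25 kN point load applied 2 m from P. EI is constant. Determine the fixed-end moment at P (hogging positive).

M_P = 140.4 kN·m

Release both end moments; the primary structure is a simply-supported span PQ with redundants M_P and M_Q.
Simple-span end rotations at P and Q under the given loads:
  at P: point load 146 at a = 2.5: Pab(L + b)/(6LEI) = 228.1/EI
  at Q: point load 146 at a = 2.5: Pab(L + a)/(6LEI) = 228.1/EI
  at P: point load 68.25 at a = 2: Pab(L + b)/(6LEI) = 109.2/EI
  at Q: point load 68.25 at a = 2: Pab(L + a)/(6LEI) = 95.55/EI
  θ_P0 = 337.3/EI,  θ_Q0 = 323.7/EI
Flexibility coefficients: a unit moment at one end gives L/(3EI) there and L/(6EI) at the far end, so f₁₁ = f₂₂ = 1.667/EI and f₁₂ = f₂₁ = 0.8333/EI.
Compatibility — zero rotation at each built-in end:
  1.667 M_P + 0.8333 M_Q = 337.3
  0.8333 M_P + 1.667 M_Q = 323.7
Solving the pair gives M_P = 140.4 kN·m and M_Q = 124 kN·m (hogging).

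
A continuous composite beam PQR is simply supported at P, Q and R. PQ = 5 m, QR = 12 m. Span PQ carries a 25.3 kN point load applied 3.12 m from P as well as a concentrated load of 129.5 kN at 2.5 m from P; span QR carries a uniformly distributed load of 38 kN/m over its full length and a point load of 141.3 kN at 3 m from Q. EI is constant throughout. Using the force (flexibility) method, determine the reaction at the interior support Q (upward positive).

Release continuity at Q by inserting a hinge; the redundant is the internal moment M_Q. The primary structure is two simply-supported spans PQ and QR.
End slopes at the hinge Q, treating each span as simply supported:
  span PQ: point load 25.3 at a = 3.12: Pab(L + a)/(6LEI) = 40.17/EI
  span PQ: point load 129.5 at a = 2.5: Pab(L + a)/(6LEI) = 202.3/EI
  span QR: UDL 38: wL³/(24EI) = 2736/EI
  span QR: point load 141.3 at a = 3: Pab(L + b)/(6LEI) = 1113/EI
  relative rotation θ_0 = (242.5 + 3849)/EI = 4091/EI
A unit hogging moment at Q produces rotation L₁/(3EI) + L₂/(3EI) = 5.667/EI.
Slope continuity at Q: θ_0 = M_Q·5.667/EI, so M_Q = 4091/5.667 = 722 kN·m (hogging).
Span PQ, ΣM about P with M_Q applied at Q: R_Q^{PQ}·5 = 402.7 + 722, so R_Q^{PQ} = 224.9 kN and R_P = 154.8 − 224.9 = -70.13 kN.
Span QR, ΣM about R: R_Q^{QR}·12 = 4008 + 722, so R_Q^{QR} = 394.1 kN and R_R = 597.3 − 394.1 = 203.2 kN.
R_Q = 224.9 + 394.1 = 619.1 kN.

R_Q = 619.1 kN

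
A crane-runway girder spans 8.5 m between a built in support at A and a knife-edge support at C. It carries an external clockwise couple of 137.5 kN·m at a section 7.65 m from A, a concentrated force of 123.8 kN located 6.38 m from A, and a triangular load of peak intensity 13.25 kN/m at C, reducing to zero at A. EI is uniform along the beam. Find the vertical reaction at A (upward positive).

Remove the prop at C; the released (primary) structure is a cantilever built in at A.
Downward deflection at the released point C due to the loads:
  clockwise couple 137.5 at a = 7.65: M₀a(2L − a)/(2EI) = 4918/EI
  point load 123.8 at a = 6.38: Pa²(3L − a)/(6EI) = 16058/EI
  triangular load, peak 13.25 at the free end: 11w₀L⁴/(120EI) = 6340/EI
  δ_0 = 27316/EI
Flexibility coefficient — unit upward force at C: δ_{CC} = L³/(3EI) = 204.7/EI.
Compatibility at C: δ_0 − R_C·δ_{CC} = 0, so R_C = 27316/204.7 = 133.4 kN.
Vertical equilibrium: R_A = ΣP − R_C = 180.1 − 133.4 = 46.67 kN.

R_A = 46.67 kN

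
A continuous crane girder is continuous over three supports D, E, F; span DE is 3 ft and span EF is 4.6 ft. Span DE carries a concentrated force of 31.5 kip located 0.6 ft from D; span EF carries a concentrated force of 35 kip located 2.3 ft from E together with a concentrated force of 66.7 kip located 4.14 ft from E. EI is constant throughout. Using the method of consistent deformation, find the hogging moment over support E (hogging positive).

Take M_E as the redundant. Released structure: two simple spans DE and EF with a hinge at E.
End slopes at the hinge E, treating each span as simply supported:
  span DE: point load 31.5 at a = 0.6: Pab(L + a)/(6LEI) = 9.072/EI
  span EF: point load 35 at a = 2.3: Pab(L + b)/(6LEI) = 46.29/EI
  span EF: point load 66.7 at a = 4.14: Pab(L + b)/(6LEI) = 23.29/EI
  relative rotation θ_0 = (9.072 + 69.58)/EI = 78.65/EI
A unit hogging moment at E produces rotation L₁/(3EI) + L₂/(3EI) = 2.533/EI.
Compatibility: M_E·(L₁+L₂)/(3EI) = θ_0, giving M_E = 31.04 kip·ft (hogging).

M_E = 31.04 kip·ft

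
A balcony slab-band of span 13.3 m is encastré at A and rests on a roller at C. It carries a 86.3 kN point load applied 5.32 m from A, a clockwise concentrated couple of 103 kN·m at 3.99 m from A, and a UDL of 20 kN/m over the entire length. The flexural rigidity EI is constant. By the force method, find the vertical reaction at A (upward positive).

Choose R_C as the redundant. The primary structure is the cantilever fixed at A.
Deflection at C on the released cantilever, summing each load's contribution:
  point load 86.3 at a = 5.32: Pa²(3L − a)/(6EI) = 14077/EI
  clockwise couple 103 at a = 3.99: M₀a(2L − a)/(2EI) = 4646/EI
  UDL 20: wL⁴/(8EI) = 78225/EI
  δ_0 = 96948/EI
Flexibility coefficient — unit upward force at C: δ_{CC} = L³/(3EI) = 784.2/EI.
Compatibility at C: δ_0 − R_C·δ_{CC} = 0, so R_C = 96948/784.2 = 123.6 kN.
Vertical equilibrium: R_A = ΣP − R_C = 352.3 − 123.6 = 228.7 kN.

R_A = 228.7 kN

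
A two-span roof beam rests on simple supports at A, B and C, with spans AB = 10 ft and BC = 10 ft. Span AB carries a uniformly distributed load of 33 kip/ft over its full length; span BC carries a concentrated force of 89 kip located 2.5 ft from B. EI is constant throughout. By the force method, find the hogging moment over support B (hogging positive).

M_B = 279.3 kip·ft

Release continuity at B by inserting a hinge; the redundant is the internal moment M_B. The primary structure is two simply-supported spans AB and BC.
Discontinuity in slope at B on the released structure — sum the simple-span end rotations:
  span AB: UDL 33: wL³/(24EI) = 1375/EI
  span BC: point load 89 at a = 2.5: Pab(L + b)/(6LEI) = 486.7/EI
  relative rotation θ_0 = (1375 + 486.7)/EI = 1862/EI
A unit hogging moment at B produces rotation L₁/(3EI) + L₂/(3EI) = 6.667/EI.
Slope continuity at B: θ_0 = M_B·6.667/EI, so M_B = 1862/6.667 = 279.3 kip·ft (hogging).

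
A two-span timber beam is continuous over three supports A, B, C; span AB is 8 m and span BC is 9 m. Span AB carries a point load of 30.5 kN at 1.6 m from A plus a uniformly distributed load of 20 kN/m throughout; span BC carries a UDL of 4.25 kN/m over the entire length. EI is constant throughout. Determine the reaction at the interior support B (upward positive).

R_B = 131 kN

Release continuity at B by inserting a hinge; the redundant is the internal moment M_B. The primary structure is two simply-supported spans AB and BC.
Discontinuity in slope at B on the released structure — sum the simple-span end rotations:
  span AB: point load 30.5 at a = 1.6: Pab(L + a)/(6LEI) = 62.46/EI
  span AB: UDL 20: wL³/(24EI) = 426.7/EI
  span BC: UDL 4.25: wL³/(24EI) = 129.1/EI
  relative rotation θ_0 = (489.1 + 129.1)/EI = 618.2/EI
A unit hogging moment at B produces rotation L₁/(3EI) + L₂/(3EI) = 5.667/EI.
Compatibility: M_B·(L₁+L₂)/(3EI) = θ_0, giving M_B = 109.1 kN·m (hogging).
Span AB, ΣM about A with M_B applied at B: R_B^{AB}·8 = 688.8 + 109.1, so R_B^{AB} = 99.74 kN and R_A = 190.5 − 99.74 = 90.76 kN.
Span BC, ΣM about C: R_B^{BC}·9 = 172.1 + 109.1, so R_B^{BC} = 31.25 kN and R_C = 38.25 − 31.25 = 7.003 kN.
R_B = 99.74 + 31.25 = 131 kN.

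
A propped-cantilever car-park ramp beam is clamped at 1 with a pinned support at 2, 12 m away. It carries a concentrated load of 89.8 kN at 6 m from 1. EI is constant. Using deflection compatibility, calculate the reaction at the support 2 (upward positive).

R_2 = 28.06 kN

Take the reaction at 2 as the redundant and release it; the primary structure is a cantilever fixed at 1.
Downward deflection at the released point 2 due to the loads:
  point load 89.8 at a = 6: Pa²(3L − a)/(6EI) = 16164/EI
Tip deflection under a unit load at 2: L³/(3EI) = 576/EI.
The prop prevents deflection at 2: R_2 = δ_0/δ_{22} = 16164/576 = 28.06 kN.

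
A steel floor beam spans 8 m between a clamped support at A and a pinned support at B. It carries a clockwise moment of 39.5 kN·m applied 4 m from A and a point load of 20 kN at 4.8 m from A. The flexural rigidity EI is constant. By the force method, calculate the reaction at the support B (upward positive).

R_B = 14.19 kN

Take the reaction at B as the redundant and release it; the primary structure is a cantilever fixed at A.
Primary-structure tip deflection at B by superposition:
  clockwise couple 39.5 at a = 4: M₀a(2L − a)/(2EI) = 948/EI
  point load 20 at a = 4.8: Pa²(3L − a)/(6EI) = 1475/EI
  δ_0 = 2423/EI
Flexibility coefficient — unit upward force at B: δ_{BB} = L³/(3EI) = 170.7/EI.
The prop prevents deflection at B: R_B = δ_0/δ_{BB} = 2423/170.7 = 14.19 kN.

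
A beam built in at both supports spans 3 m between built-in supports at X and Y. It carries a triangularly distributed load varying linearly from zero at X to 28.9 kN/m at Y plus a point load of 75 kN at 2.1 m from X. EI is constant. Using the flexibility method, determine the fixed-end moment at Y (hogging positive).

Take the two fixed-end moments M_X, M_Y as redundants; the released structure is the simple span XY.
Simple-span end rotations at X and Y under the given loads:
  at X: triangular load, peak 28.9: 7w₀L³/(360EI) = 15.17/EI
  at Y: triangular load, peak 28.9: w₀L³/(45EI) = 17.34/EI
  at X: point load 75 at a = 2.1: Pab(L + b)/(6LEI) = 30.71/EI
  at Y: point load 75 at a = 2.1: Pab(L + a)/(6LEI) = 40.16/EI
  θ_X0 = 45.88/EI,  θ_Y0 = 57.5/EI
Flexibility coefficients: a unit moment at one end gives L/(3EI) there and L/(6EI) at the far end, so f₁₁ = f₂₂ = 1/EI and f₁₂ = f₂₁ = 0.5/EI.
Compatibility — zero rotation at each built-in end:
  1 M_X + 0.5 M_Y = 45.88
  0.5 M_X + 1 M_Y = 57.5
Solving the pair gives M_X = 22.84 kN·m and M_Y = 46.08 kN·m (hogging).

M_Y = 46.08 kN·m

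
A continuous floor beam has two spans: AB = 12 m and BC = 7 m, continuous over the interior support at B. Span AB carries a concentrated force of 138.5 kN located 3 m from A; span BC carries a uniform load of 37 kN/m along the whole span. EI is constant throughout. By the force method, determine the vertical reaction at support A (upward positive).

R_A = 86.67 kN

Insert a hinge at B; M_B is the redundant, and each span becomes simply supported.
End slopes at the hinge B, treating each span as simply supported:
  span AB: point load 138.5 at a = 3: Pab(L + a)/(6LEI) = 779.1/EI
  span BC: UDL 37: wL³/(24EI) = 528.8/EI
  relative rotation θ_0 = (779.1 + 528.8)/EI = 1308/EI
A unit hogging moment at B produces rotation L₁/(3EI) + L₂/(3EI) = 6.333/EI.
Compatibility: M_B·(L₁+L₂)/(3EI) = θ_0, giving M_B = 206.5 kN·m (hogging).
Span AB, ΣM about A with M_B applied at B: R_B^{AB}·12 = 415.5 + 206.5, so R_B^{AB} = 51.83 kN and R_A = 138.5 − 51.83 = 86.67 kN.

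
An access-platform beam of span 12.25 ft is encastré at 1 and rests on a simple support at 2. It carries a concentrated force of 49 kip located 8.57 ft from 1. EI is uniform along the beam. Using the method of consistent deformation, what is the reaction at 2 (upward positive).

R_2 = 27.58 kip

Take the reaction at 2 as the redundant and release it; the primary structure is a cantilever fixed at 1.
Primary-structure tip deflection at 2 by superposition:
  point load 49 at a = 8.57: Pa²(3L − a)/(6EI) = 16902/EI
Tip deflection under a unit load at 2: L³/(3EI) = 612.8/EI.
The prop prevents deflection at 2: R_2 = δ_0/δ_{22} = 16902/612.8 = 27.58 kip.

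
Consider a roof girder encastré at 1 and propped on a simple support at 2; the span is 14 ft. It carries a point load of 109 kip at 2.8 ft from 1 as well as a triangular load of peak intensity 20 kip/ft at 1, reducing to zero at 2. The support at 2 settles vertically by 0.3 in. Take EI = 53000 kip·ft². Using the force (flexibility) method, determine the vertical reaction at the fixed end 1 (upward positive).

R_1 = 216.3 kip

Remove the prop at 2; the released (primary) structure is a cantilever built in at 1.
Downward deflection at the released point 2 due to the loads:
  point load 109 at a = 2.8: Pa²(3L − a)/(6EI) = 5583/EI
  triangular load, peak 20 at the fixed end: w₀L⁴/(30EI) = 25611/EI
  δ_0 = 31194/EI
Tip deflection under a unit load at 2: L³/(3EI) = 914.7/EI.
With EI = 53000 kip·ft²: δ_0 = 0.58856 ft and δ_{22} = 0.017258 ft/kip.
Compatibility — the beam at 2 must follow the support down by 0.025 ft: δ_0 − R_2·δ_{22} = 0.025, so R_2 = (0.58856 − 0.025)/0.017258 = 32.66 kip.
Vertical equilibrium: R_1 = ΣP − R_2 = 249 − 32.66 = 216.3 kip.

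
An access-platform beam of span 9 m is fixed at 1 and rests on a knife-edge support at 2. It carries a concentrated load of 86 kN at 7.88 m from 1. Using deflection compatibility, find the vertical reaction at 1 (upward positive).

Take the reaction at 2 as the redundant and release it; the primary structure is a cantilever fixed at 1.
Free-end deflection of the primary structure under the applied loading (downward +):
  point load 86 at a = 7.88: Pa²(3L − a)/(6EI) = 17017/EI
Flexibility coefficient — unit upward force at 2: δ_{22} = L³/(3EI) = 243/EI.
The prop prevents deflection at 2: R_2 = δ_0/δ_{22} = 17017/243 = 70.03 kN.
Vertical equilibrium: R_1 = ΣP − R_2 = 86 − 70.03 = 15.97 kN.

R_1 = 15.97 kN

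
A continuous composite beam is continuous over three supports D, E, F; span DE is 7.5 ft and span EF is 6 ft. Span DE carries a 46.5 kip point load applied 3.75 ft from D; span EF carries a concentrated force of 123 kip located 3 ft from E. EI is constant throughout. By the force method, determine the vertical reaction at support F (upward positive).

R_F = 45.2 kip

Insert a hinge at E; M_E is the redundant, and each span becomes simply supported.
End slopes at the hinge E, treating each span as simply supported:
  span DE: point load 46.5 at a = 3.75: Pab(L + a)/(6LEI) = 163.5/EI
  span EF: point load 123 at a = 3: Pab(L + b)/(6LEI) = 276.8/EI
  relative rotation θ_0 = (163.5 + 276.8)/EI = 440.2/EI
A unit hogging moment at E produces rotation L₁/(3EI) + L₂/(3EI) = 4.5/EI.
Slope continuity at E: θ_0 = M_E·4.5/EI, so M_E = 440.2/4.5 = 97.83 kip·ft (hogging).
Span EF, ΣM about F: R_E^{EF}·6 = 369 + 97.83, so R_E^{EF} = 77.8 kip and R_F = 123 − 77.8 = 45.2 kip.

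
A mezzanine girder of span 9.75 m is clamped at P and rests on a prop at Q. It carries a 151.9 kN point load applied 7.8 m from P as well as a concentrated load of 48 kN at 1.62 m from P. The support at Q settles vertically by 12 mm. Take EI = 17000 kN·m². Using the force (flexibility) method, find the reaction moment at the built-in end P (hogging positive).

Release the roller at Q. Primary structure: cantilever fixed at P.
Downward deflection at the released point Q due to the loads:
  point load 151.9 at a = 7.8: Pa²(3L − a)/(6EI) = 33039/EI
  point load 48 at a = 1.62: Pa²(3L − a)/(6EI) = 580.1/EI
  δ_0 = 33619/EI
Tip deflection under a unit load at Q: L³/(3EI) = 309/EI.
With EI = 17000 kN·m²: δ_0 = 1.9776 m and δ_{QQ} = 0.018174 m/kN.
Compatibility — the beam at Q must follow the support down by 0.012 m: δ_0 − R_Q·δ_{QQ} = 0.012, so R_Q = (1.9776 − 0.012)/0.018174 = 108.2 kN.
Moment equilibrium about P: M_P = Σ(load moments about P) − R_Q·L = 1263 − 108.2×9.75 = 208.1 kN·m.

M_P = 208.1 kN·m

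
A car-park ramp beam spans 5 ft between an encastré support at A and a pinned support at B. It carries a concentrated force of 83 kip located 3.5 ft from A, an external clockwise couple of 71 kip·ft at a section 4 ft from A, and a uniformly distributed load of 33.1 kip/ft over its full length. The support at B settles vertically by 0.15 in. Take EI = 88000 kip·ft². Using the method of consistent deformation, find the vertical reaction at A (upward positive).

R_A = 145.6 kip

Choose R_B as the redundant. The primary structure is the cantilever fixed at A.
Primary-structure tip deflection at B by superposition:
  point load 83 at a = 3.5: Pa²(3L − a)/(6EI) = 1949/EI
  clockwise couple 71 at a = 4: M₀a(2L − a)/(2EI) = 852/EI
  UDL 33.1: wL⁴/(8EI) = 2586/EI
  δ_0 = 5387/EI
Tip deflection under a unit load at B: L³/(3EI) = 41.67/EI.
With EI = 88000 kip·ft²: δ_0 = 0.061213 ft and δ_{BB} = 0.000473 ft/kip.
Compatibility — the beam at B must follow the support down by 0.0125 ft: δ_0 − R_B·δ_{BB} = 0.0125, so R_B = (0.061213 − 0.0125)/0.000473 = 102.9 kip.
Vertical equilibrium: R_A = ΣP − R_B = 248.5 − 102.9 = 145.6 kip.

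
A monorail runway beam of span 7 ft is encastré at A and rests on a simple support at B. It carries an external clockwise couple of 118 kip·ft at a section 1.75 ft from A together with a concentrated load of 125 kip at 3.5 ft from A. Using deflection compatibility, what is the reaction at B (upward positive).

R_B = 50.12 kip

Release the roller at B. Primary structure: cantilever fixed at A.
Downward deflection at the released point B due to the loads:
  clockwise couple 118 at a = 1.75: M₀a(2L − a)/(2EI) = 1265/EI
  point load 125 at a = 3.5: Pa²(3L − a)/(6EI) = 4466/EI
  δ_0 = 5731/EI
Tip deflection under a unit load at B: L³/(3EI) = 114.3/EI.
Compatibility at B: δ_0 − R_B·δ_{BB} = 0, so R_B = 5731/114.3 = 50.12 kip.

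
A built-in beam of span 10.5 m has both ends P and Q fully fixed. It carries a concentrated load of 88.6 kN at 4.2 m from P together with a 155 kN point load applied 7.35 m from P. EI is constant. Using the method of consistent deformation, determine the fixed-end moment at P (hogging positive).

Take the two fixed-end moments M_P, M_Q as redundants; the released structure is the simple span PQ.
End rotations of the released simple span under the applied load (×1/EI):
  at P: point load 88.6 at a = 4.2: Pab(L + b)/(6LEI) = 625.2/EI
  at Q: point load 88.6 at a = 4.2: Pab(L + a)/(6LEI) = 547/EI
  at P: point load 155 at a = 7.35: Pab(L + b)/(6LEI) = 777.5/EI
  at Q: point load 155 at a = 7.35: Pab(L + a)/(6LEI) = 1017/EI
  θ_P0 = 1403/EI,  θ_Q0 = 1564/EI
Flexibility coefficients: a unit moment at one end gives L/(3EI) there and L/(6EI) at the far end, so f₁₁ = f₂₂ = 3.5/EI and f₁₂ = f₂₁ = 1.75/EI.
Compatibility — zero rotation at each built-in end:
  3.5 M_P + 1.75 M_Q = 1403
  1.75 M_P + 3.5 M_Q = 1564
Solving the pair gives M_P = 236.5 kN·m and M_Q = 328.6 kN·m (hogging).

M_P = 236.5 kN·m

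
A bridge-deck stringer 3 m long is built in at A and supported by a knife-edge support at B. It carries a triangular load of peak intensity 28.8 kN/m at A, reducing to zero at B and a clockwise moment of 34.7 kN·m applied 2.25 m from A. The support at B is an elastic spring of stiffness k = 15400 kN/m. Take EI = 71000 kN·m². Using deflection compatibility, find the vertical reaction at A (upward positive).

Take the reaction at B as the redundant and release it; the primary structure is a cantilever fixed at A.
Deflection at B on the released cantilever, summing each load's contribution:
  triangular load, peak 28.8 at the fixed end: w₀L⁴/(30EI) = 77.76/EI
  clockwise couple 34.7 at a = 2.25: M₀a(2L − a)/(2EI) = 146.4/EI
  δ_0 = 224.2/EI
Tip deflection under a unit load at B: L³/(3EI) = 9/EI.
With EI = 71000 kN·m²: δ_0 = 0.003157 m and δ_{BB} = 0.000127 m/kN.
Compatibility — the spring shortens by R_B/k under the reaction it provides: δ_0 − R_B·δ_{BB} = R_B/k. With 1/k = 0.000065 m/kN, R_B = δ_0 / (δ_{BB} + 1/k) = 0.003157 / (0.000127 + 0.000065) = 16.47 kN.
Vertical equilibrium: R_A = ΣP − R_B = 43.2 − 16.47 = 26.73 kN.

R_A = 26.73 kN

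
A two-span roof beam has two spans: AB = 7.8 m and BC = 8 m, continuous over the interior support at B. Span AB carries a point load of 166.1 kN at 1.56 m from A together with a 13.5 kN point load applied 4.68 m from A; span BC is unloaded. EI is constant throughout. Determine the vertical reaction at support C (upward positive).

Release continuity at B by inserting a hinge; the redundant is the internal moment M_B. The primary structure is two simply-supported spans AB and BC.
End slopes at the hinge B, treating each span as simply supported:
  span AB: point load 166.1 at a = 1.56: Pab(L + a)/(6LEI) = 323.4/EI
  span AB: point load 13.5 at a = 4.68: Pab(L + a)/(6LEI) = 52.57/EI
  relative rotation θ_0 = (375.9 + 0)/EI = 375.9/EI
A unit hogging moment at B produces rotation L₁/(3EI) + L₂/(3EI) = 5.267/EI.
Slope continuity at B: θ_0 = M_B·5.267/EI, so M_B = 375.9/5.267 = 71.38 kN·m (hogging).
Span BC, ΣM about C: R_B^{BC}·8 = 0 + 71.38, so R_B^{BC} = 8.923 kN and R_C = 0 − 8.923 = -8.923 kN.

R_C = -8.923 kN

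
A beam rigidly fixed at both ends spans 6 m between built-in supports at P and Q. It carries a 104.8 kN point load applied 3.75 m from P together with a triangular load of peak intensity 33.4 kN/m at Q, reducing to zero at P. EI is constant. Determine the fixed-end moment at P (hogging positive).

M_P = 95.35 kN·m

Take the two fixed-end moments M_P, M_Q as redundants; the released structure is the simple span PQ.
Simple-span end rotations at P and Q under the given loads:
  at P: point load 104.8 at a = 3.75: Pab(L + b)/(6LEI) = 202.6/EI
  at Q: point load 104.8 at a = 3.75: Pab(L + a)/(6LEI) = 239.5/EI
  at P: triangular load, peak 33.4: 7w₀L³/(360EI) = 140.3/EI
  at Q: triangular load, peak 33.4: w₀L³/(45EI) = 160.3/EI
  θ_P0 = 342.9/EI,  θ_Q0 = 399.8/EI
Flexibility coefficients: a unit moment at one end gives L/(3EI) there and L/(6EI) at the far end, so f₁₁ = f₂₂ = 2/EI and f₁₂ = f₂₁ = 1/EI.
Compatibility — zero rotation at each built-in end:
  2 M_P + 1 M_Q = 342.9
  1 M_P + 2 M_Q = 399.8
Solving the pair gives M_P = 95.35 kN·m and M_Q = 152.2 kN·m (hogging).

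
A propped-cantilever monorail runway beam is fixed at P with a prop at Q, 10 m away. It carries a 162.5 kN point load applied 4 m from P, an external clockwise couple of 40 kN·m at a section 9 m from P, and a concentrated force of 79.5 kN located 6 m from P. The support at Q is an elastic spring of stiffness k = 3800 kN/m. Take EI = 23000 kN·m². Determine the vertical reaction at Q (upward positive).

Take the reaction at Q as the redundant and release it; the primary structure is a cantilever fixed at P.
Deflection at Q on the released cantilever, summing each load's contribution:
  point load 162.5 at a = 4: Pa²(3L − a)/(6EI) = 11267/EI
  clockwise couple 40 at a = 9: M₀a(2L − a)/(2EI) = 1980/EI
  point load 79.5 at a = 6: Pa²(3L − a)/(6EI) = 11448/EI
  δ_0 = 24695/EI
Flexibility coefficient — unit upward force at Q: δ_{QQ} = L³/(3EI) = 333.3/EI.
With EI = 23000 kN·m²: δ_0 = 1.0737 m and δ_{QQ} = 0.014493 m/kN.
Compatibility — the spring shortens by R_Q/k under the reaction it provides: δ_0 − R_Q·δ_{QQ} = R_Q/k. With 1/k = 0.000263 m/kN, R_Q = δ_0 / (δ_{QQ} + 1/k) = 1.0737 / (0.014493 + 0.000263) = 72.76 kN.

R_Q = 72.76 kN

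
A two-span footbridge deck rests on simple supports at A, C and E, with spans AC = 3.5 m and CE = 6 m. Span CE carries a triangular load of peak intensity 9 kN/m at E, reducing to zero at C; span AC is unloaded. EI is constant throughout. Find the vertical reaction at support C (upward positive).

R_C = 14.4 kN

Insert a hinge at C; M_C is the redundant, and each span becomes simply supported.
End slopes at the hinge C, treating each span as simply supported:
  span CE: triangular load, peak 9: 7w₀L³/(360EI) = 37.8/EI
  relative rotation θ_0 = (0 + 37.8)/EI = 37.8/EI
A unit hogging moment at C produces rotation L₁/(3EI) + L₂/(3EI) = 3.167/EI.
Compatibility: M_C·(L₁+L₂)/(3EI) = θ_0, giving M_C = 11.94 kN·m (hogging).
Span AC, ΣM about A with M_C applied at C: R_C^{AC}·3.5 = 0 + 11.94, so R_C^{AC} = 3.411 kN and R_A = 0 − 3.411 = -3.411 kN.
Span CE, ΣM about E: R_C^{CE}·6 = 54 + 11.94, so R_C^{CE} = 10.99 kN and R_E = 27 − 10.99 = 16.01 kN.
R_C = 3.411 + 10.99 = 14.4 kN.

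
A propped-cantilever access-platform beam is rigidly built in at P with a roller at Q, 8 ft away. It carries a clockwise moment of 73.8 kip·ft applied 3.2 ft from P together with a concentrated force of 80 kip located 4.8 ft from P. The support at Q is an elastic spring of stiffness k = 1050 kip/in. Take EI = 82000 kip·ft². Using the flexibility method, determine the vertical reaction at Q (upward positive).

Remove the prop at Q; the released (primary) structure is a cantilever built in at P.
Free-end deflection of the primary structure under the applied loading (downward +):
  clockwise couple 73.8 at a = 3.2: M₀a(2L − a)/(2EI) = 1511/EI
  point load 80 at a = 4.8: Pa²(3L − a)/(6EI) = 5898/EI
  δ_0 = 7410/EI
Tip deflection under a unit load at Q: L³/(3EI) = 170.7/EI.
With EI = 82000 kip·ft²: δ_0 = 0.090362 ft and δ_{QQ} = 0.002081 ft/kip.
Compatibility — the spring shortens by R_Q/k under the reaction it provides: δ_0 − R_Q·δ_{QQ} = R_Q/k. With 1/k = 1/(1050×12) ft/kip = 0.000079 ft/kip, R_Q = δ_0 / (δ_{QQ} + 1/k) = 0.090362 / (0.002081 + 0.000079) = 41.82 kip.

R_Q = 41.82 kip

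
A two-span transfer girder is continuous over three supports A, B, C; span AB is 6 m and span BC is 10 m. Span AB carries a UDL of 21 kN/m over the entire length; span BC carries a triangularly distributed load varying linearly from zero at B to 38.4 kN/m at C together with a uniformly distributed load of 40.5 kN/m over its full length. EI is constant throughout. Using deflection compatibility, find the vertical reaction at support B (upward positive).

R_B = 460.7 kN

Take M_B as the redundant. Released structure: two simple spans AB and BC with a hinge at B.
Rotations at B on the released spans (each span's end-slope, ×1/EI):
  span AB: UDL 21: wL³/(24EI) = 189/EI
  span BC: triangular load, peak 38.4: 7w₀L³/(360EI) = 746.7/EI
  span BC: UDL 40.5: wL³/(24EI) = 1688/EI
  relative rotation θ_0 = (189 + 2434)/EI = 2623/EI
A unit hogging moment at B produces rotation L₁/(3EI) + L₂/(3EI) = 5.333/EI.
Slope continuity at B: θ_0 = M_B·5.333/EI, so M_B = 2623/5.333 = 491.8 kN·m (hogging).
Span AB, ΣM about A with M_B applied at B: R_B^{AB}·6 = 378 + 491.8, so R_B^{AB} = 145 kN and R_A = 126 − 145 = -18.97 kN.
Span BC, ΣM about C: R_B^{BC}·10 = 2665 + 491.8, so R_B^{BC} = 315.7 kN and R_C = 597 − 315.7 = 281.3 kN.
R_B = 145 + 315.7 = 460.7 kN.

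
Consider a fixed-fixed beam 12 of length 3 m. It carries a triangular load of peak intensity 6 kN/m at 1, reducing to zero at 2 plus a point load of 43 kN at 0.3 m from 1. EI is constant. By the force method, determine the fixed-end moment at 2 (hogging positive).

Take the two fixed-end moments M_1, M_2 as redundants; the released structure is the simple span 12.
End rotations of the released simple span under the applied load (×1/EI):
  at 1: triangular load, peak 6: w₀L³/(45EI) = 3.6/EI
  at 2: triangular load, peak 6: 7w₀L³/(360EI) = 3.15/EI
  at 1: point load 43 at a = 0.3: Pab(L + b)/(6LEI) = 11.03/EI
  at 2: point load 43 at a = 0.3: Pab(L + a)/(6LEI) = 6.386/EI
  θ_10 = 14.63/EI,  θ_20 = 9.536/EI
Flexibility coefficients: a unit moment at one end gives L/(3EI) there and L/(6EI) at the far end, so f₁₁ = f₂₂ = 1/EI and f₁₂ = f₂₁ = 0.5/EI.
Compatibility — zero rotation at each built-in end:
  1 M_1 + 0.5 M_2 = 14.63
  0.5 M_1 + 1 M_2 = 9.536
Solving the pair gives M_1 = 13.15 kN·m and M_2 = 2.961 kN·m (hogging).

M_2 = 2.961 kN·m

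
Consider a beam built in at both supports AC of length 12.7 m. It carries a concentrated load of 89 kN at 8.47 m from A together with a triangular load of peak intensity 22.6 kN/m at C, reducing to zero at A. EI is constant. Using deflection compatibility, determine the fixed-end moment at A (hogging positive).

M_A = 205.1 kN·m

Release both end moments; the primary structure is a simply-supported span AC with redundants M_A and M_C.
Simple-span end rotations at A and C under the given loads:
  at A: point load 89 at a = 8.47: Pab(L + b)/(6LEI) = 708.5/EI
  at C: point load 89 at a = 8.47: Pab(L + a)/(6LEI) = 885.9/EI
  at A: triangular load, peak 22.6: 7w₀L³/(360EI) = 900.2/EI
  at C: triangular load, peak 22.6: w₀L³/(45EI) = 1029/EI
  θ_A0 = 1609/EI,  θ_C0 = 1915/EI
Flexibility coefficients: a unit moment at one end gives L/(3EI) there and L/(6EI) at the far end, so f₁₁ = f₂₂ = 4.233/EI and f₁₂ = f₂₁ = 2.117/EI.
Compatibility — zero rotation at each built-in end:
  4.233 M_A + 2.117 M_C = 1609
  2.117 M_A + 4.233 M_C = 1915
Solving the pair gives M_A = 205.1 kN·m and M_C = 349.7 kN·m (hogging).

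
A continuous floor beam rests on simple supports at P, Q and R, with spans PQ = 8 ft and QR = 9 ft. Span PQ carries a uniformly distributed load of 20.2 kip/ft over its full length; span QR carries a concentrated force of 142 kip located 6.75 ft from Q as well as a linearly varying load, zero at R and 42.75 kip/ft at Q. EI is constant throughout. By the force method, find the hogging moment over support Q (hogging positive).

M_Q = 277.5 kip·ft

Insert a hinge at Q; M_Q is the redundant, and each span becomes simply supported.
End slopes at the hinge Q, treating each span as simply supported:
  span PQ: UDL 20.2: wL³/(24EI) = 430.9/EI
  span QR: point load 142 at a = 6.75: Pab(L + b)/(6LEI) = 449.3/EI
  span QR: triangular load, peak 42.75: w₀L³/(45EI) = 692.5/EI
  relative rotation θ_0 = (430.9 + 1142)/EI = 1573/EI
A unit hogging moment at Q produces rotation L₁/(3EI) + L₂/(3EI) = 5.667/EI.
Slope continuity at Q: θ_0 = M_Q·5.667/EI, so M_Q = 1573/5.667 = 277.5 kip·ft (hogging).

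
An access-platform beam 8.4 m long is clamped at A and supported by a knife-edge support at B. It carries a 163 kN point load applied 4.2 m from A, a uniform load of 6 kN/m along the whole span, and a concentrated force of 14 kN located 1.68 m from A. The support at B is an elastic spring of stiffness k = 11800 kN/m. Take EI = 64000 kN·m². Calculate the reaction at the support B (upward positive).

R_B = 68.73 kN

Choose R_B as the redundant. The primary structure is the cantilever fixed at A.
Downward deflection at the released point B due to the loads:
  point load 163 at a = 4.2: Pa²(3L − a)/(6EI) = 10064/EI
  UDL 6: wL⁴/(8EI) = 3734/EI
  point load 14 at a = 1.68: Pa²(3L − a)/(6EI) = 154.9/EI
  δ_0 = 13953/EI
Tip deflection under a unit load at B: L³/(3EI) = 197.6/EI.
With EI = 64000 kN·m²: δ_0 = 0.21801 m and δ_{BB} = 0.003087 m/kN.
Compatibility — the spring shortens by R_B/k under the reaction it provides: δ_0 − R_B·δ_{BB} = R_B/k. With 1/k = 0.000085 m/kN, R_B = δ_0 / (δ_{BB} + 1/k) = 0.21801 / (0.003087 + 0.000085) = 68.73 kN.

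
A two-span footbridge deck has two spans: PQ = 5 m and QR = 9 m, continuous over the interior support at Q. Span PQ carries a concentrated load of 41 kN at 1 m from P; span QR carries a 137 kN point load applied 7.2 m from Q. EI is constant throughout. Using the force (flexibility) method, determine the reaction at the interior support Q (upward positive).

Take M_Q as the redundant. Released structure: two simple spans PQ and QR with a hinge at Q.
End slopes at the hinge Q, treating each span as simply supported:
  span PQ: point load 41 at a = 1: Pab(L + a)/(6LEI) = 32.8/EI
  span QR: point load 137 at a = 7.2: Pab(L + b)/(6LEI) = 355.1/EI
  relative rotation θ_0 = (32.8 + 355.1)/EI = 387.9/EI
A unit hogging moment at Q produces rotation L₁/(3EI) + L₂/(3EI) = 4.667/EI.
Slope continuity at Q: θ_0 = M_Q·4.667/EI, so M_Q = 387.9/4.667 = 83.12 kN·m (hogging).
Span PQ, ΣM about P with M_Q applied at Q: R_Q^{PQ}·5 = 41 + 83.12, so R_Q^{PQ} = 24.82 kN and R_P = 41 − 24.82 = 16.18 kN.
Span QR, ΣM about R: R_Q^{QR}·9 = 246.6 + 83.12, so R_Q^{QR} = 36.64 kN and R_R = 137 − 36.64 = 100.4 kN.
R_Q = 24.82 + 36.64 = 61.46 kN.

R_Q = 61.46 kN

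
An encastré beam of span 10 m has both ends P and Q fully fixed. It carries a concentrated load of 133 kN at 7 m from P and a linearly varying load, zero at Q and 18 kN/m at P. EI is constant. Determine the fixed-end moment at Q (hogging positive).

M_Q = 255.5 kN·m

Release both end moments; the primary structure is a simply-supported span PQ with redundants M_P and M_Q.
End rotations of the released simple span under the applied load (×1/EI):
  at P: point load 133 at a = 7: Pab(L + b)/(6LEI) = 605.1/EI
  at Q: point load 133 at a = 7: Pab(L + a)/(6LEI) = 791.4/EI
  at P: triangular load, peak 18: w₀L³/(45EI) = 400/EI
  at Q: triangular load, peak 18: 7w₀L³/(360EI) = 350/EI
  θ_P0 = 1005/EI,  θ_Q0 = 1141/EI
Flexibility coefficients: a unit moment at one end gives L/(3EI) there and L/(6EI) at the far end, so f₁₁ = f₂₂ = 3.333/EI and f₁₂ = f₂₁ = 1.667/EI.
Compatibility — zero rotation at each built-in end:
  3.333 M_P + 1.667 M_Q = 1005
  1.667 M_P + 3.333 M_Q = 1141
Solving the pair gives M_P = 173.8 kN·m and M_Q = 255.5 kN·m (hogging).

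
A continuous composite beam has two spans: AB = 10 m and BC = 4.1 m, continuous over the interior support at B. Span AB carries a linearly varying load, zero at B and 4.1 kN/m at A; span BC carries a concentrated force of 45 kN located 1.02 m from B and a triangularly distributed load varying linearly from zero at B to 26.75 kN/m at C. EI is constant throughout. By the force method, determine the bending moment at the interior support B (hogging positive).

Insert a hinge at B; M_B is the redundant, and each span becomes simply supported.
Discontinuity in slope at B on the released structure — sum the simple-span end rotations:
  span AB: triangular load, peak 4.1: 7w₀L³/(360EI) = 79.72/EI
  span BC: point load 45 at a = 1.02: Pab(L + b)/(6LEI) = 41.26/EI
  span BC: triangular load, peak 26.75: 7w₀L³/(360EI) = 35.85/EI
  relative rotation θ_0 = (79.72 + 77.11)/EI = 156.8/EI
A unit hogging moment at B produces rotation L₁/(3EI) + L₂/(3EI) = 4.7/EI.
Slope continuity at B: θ_0 = M_B·4.7/EI, so M_B = 156.8/4.7 = 33.37 kN·m (hogging).

M_B = 33.37 kN·m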